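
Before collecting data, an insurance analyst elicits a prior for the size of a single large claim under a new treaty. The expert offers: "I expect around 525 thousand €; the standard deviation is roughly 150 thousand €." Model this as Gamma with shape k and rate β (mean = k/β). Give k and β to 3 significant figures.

For Gamma(k, rate β): mean = k/β, variance = k/β², so CV = 1/√k.
CV = SD/mean = 150/525 = 0.2857, hence k = 1/CV² = 12.2.
Then β = k/mean = 12.2/525 = 0.0233.

k ≈ 12.2, β ≈ 0.0233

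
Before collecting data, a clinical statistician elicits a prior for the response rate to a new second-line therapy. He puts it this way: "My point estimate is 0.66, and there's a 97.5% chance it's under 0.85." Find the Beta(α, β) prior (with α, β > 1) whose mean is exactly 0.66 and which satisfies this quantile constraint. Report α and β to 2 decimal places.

α ≈ 12.34, β ≈ 6.36

With mean 0.66 fixed, write α = 0.66s, β = 0.34s where s = α+β.
Need P(θ < 0.85) = 0.975 under Beta(0.66s, 0.34s). Normal approximation: (q−m)/√(m(1−m)/s) ≈ z_{0.975} = 1.96, so s ≈ 0.66·0.34·(1.96)²/(0.85−0.66)² = 23.9.
At s = 23.9: P(θ<0.85) ≈ 0.987. Adjusting to match 0.975 gives s ≈ 18.70.
So α = 0.66·18.70 ≈ 12.34, β = 0.34·18.70 ≈ 6.36.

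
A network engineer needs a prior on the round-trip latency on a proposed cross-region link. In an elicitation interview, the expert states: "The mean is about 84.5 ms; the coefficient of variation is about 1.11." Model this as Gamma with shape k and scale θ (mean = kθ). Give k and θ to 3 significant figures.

k ≈ 0.812, θ ≈ 104

For Gamma(k, scale θ): mean = kθ, variance = kθ², so CV = 1/√k.
CV = 1.11, hence k = 1/CV² = 0.812.
Then θ = mean/k = 84.5/0.812 = 104.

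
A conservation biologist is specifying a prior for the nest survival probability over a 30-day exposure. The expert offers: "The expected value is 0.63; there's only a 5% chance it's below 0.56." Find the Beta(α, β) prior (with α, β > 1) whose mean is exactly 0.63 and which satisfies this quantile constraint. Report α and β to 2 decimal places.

α ≈ 83.17, β ≈ 48.84

With mean 0.63 fixed, write α = 0.63s, β = 0.37s where s = α+β.
Need P(θ < 0.56) = 0.05 under Beta(0.63s, 0.37s). Normal approximation: (q−m)/√(m(1−m)/s) ≈ z_{0.05} = -1.64, so s ≈ 0.63·0.37·(-1.64)²/(0.56−0.63)² = 128.7.
At s = 128.7: P(θ<0.56) ≈ 0.052. Adjusting to match 0.05 gives s ≈ 132.01.
So α = 0.63·132.01 ≈ 83.17, β = 0.37·132.01 ≈ 48.84.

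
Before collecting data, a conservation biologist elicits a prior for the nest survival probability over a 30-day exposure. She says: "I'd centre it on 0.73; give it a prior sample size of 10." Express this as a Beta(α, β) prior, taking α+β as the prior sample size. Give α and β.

α = 7.3, β = 2.7

Under the effective-sample-size interpretation, Beta(α, β) has prior mean α/(α+β) and prior sample size α+β.
So α+β = 10 and α/(α+β) = 0.73, giving α = 0.73·10 = 7.3 and β = 10 − 7.3 = 2.7.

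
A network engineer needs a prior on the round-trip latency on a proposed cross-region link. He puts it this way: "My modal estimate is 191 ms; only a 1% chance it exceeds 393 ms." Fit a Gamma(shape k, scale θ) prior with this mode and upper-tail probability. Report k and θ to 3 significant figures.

Gamma(k,θ) with k>1 has mode (k−1)θ, so θ = 191/(k−1).
Need P(X < 393) = 0.99 with θ tied to k this way. Start at k = 2, θ = 191: P(X<393) ≈ 0.609.
Too low — raise k to concentrate. Iterating converges to k ≈ 10.4.
Then θ = 191/(10.4−1) ≈ 20.4.

k ≈ 10.4, θ ≈ 20.4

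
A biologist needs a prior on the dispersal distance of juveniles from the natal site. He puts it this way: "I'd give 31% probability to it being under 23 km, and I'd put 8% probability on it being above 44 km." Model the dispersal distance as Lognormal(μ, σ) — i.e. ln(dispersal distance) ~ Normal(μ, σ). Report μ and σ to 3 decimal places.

μ ≈ 3.305, σ ≈ 0.341

If T ~ Lognormal(μ,σ) then ln T ~ Normal(μ,σ), so the p-quantile of ln T is μ + z_p·σ.
ln(23) = 3.135 and ln(44) = 3.784; z_{0.31} = -0.4959, z_{0.92} = 1.405.
σ = (3.784 − 3.135)/(1.405 − (-0.4959)) = 0.341.
μ = 3.135 − (-0.4959)·0.341 = 3.305.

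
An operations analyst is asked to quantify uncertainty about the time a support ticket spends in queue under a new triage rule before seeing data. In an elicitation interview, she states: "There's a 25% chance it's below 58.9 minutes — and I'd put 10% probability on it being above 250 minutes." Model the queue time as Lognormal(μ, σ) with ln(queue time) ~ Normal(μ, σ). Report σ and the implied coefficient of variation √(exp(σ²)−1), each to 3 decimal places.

If T ~ Lognormal(μ,σ) then ln T ~ Normal(μ,σ), so the p-quantile of ln T is μ + z_p·σ.
ln(58.9) = 4.076 and ln(250) = 5.521; z_{0.25} = -0.6745, z_{0.9} = 1.282.
σ = (5.521 − 4.076)/(1.282 − (-0.6745)) = 0.739.
μ = 4.076 − (-0.6745)·0.739 = 4.574.
CV = √(exp(σ²)−1) = √(exp(0.5462)−1) = 0.852.

σ ≈ 0.739, CV ≈ 0.852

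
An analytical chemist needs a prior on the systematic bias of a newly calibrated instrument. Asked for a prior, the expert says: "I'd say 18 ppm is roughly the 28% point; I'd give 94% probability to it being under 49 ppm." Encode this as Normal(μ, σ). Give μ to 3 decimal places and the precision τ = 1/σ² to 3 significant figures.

μ = 26.452, τ = 0.00475

For Normal(μ,σ), the p-quantile is μ + z_p·σ. Here z_{0.28} = -0.5828, z_{0.94} = 1.555.
So 18 = μ − 0.5828σ and 49 = μ + 1.555σ.
Subtracting: σ = (49 − 18)/(1.555 − (-0.5828)) = 14.502.
Then μ = 18 − (-0.5828)·14.502 = 26.452.
Precision τ = 1/σ² = 1/14.5² = 0.00475.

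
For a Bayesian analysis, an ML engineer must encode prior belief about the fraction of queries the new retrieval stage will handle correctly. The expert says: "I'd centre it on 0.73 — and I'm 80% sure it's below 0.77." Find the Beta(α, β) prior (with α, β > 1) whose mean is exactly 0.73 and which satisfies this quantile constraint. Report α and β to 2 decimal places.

α ≈ 65.13, β ≈ 24.09

With mean 0.73 fixed, write α = 0.73s, β = 0.27s where s = α+β.
Need P(θ < 0.77) = 0.8 under Beta(0.73s, 0.27s). Normal approximation: (q−m)/√(m(1−m)/s) ≈ z_{0.8} = 0.842, so s ≈ 0.73·0.27·(0.842)²/(0.77−0.73)² = 87.3.
At s = 87.3: P(θ<0.77) ≈ 0.797. Adjusting to match 0.8 gives s ≈ 89.21.
So α = 0.73·89.21 ≈ 65.13, β = 0.27·89.21 ≈ 24.09.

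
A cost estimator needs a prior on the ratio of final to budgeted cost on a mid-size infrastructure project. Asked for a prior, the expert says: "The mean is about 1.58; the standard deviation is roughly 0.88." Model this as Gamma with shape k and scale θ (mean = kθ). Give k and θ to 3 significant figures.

k ≈ 3.22, θ ≈ 0.49

For Gamma(k, scale θ): mean = kθ, variance = kθ², so CV = 1/√k.
CV = SD/mean = 0.88/1.58 = 0.557, hence k = 1/CV² = 3.22.
Then θ = mean/k = 1.58/3.22 = 0.49.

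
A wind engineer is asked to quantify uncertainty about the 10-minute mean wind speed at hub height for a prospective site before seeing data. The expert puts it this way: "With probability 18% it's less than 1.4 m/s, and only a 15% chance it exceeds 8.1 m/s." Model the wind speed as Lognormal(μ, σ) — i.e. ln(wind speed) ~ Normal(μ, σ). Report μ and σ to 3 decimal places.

μ ≈ 1.160, σ ≈ 0.899

If T ~ Lognormal(μ,σ) then ln T ~ Normal(μ,σ), so the p-quantile of ln T is μ + z_p·σ.
ln(1.4) = 0.3365 and ln(8.1) = 2.092; z_{0.18} = -0.9154, z_{0.85} = 1.036.
σ = (2.092 − 0.3365)/(1.036 − (-0.9154)) = 0.899.
μ = 0.3365 − (-0.9154)·0.899 = 1.160.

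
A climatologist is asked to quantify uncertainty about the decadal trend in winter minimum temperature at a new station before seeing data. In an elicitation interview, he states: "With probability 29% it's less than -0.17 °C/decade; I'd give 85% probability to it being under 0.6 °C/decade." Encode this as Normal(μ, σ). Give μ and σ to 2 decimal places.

For Normal(μ,σ), the p-quantile is μ + z_p·σ. Here z_{0.29} = -0.5534, z_{0.85} = 1.036.
So -0.17 = μ − 0.5534σ and 0.6 = μ + 1.036σ.
Subtracting: σ = (0.6 − -0.17)/(1.036 − (-0.5534)) = 0.48.
Then μ = -0.17 − (-0.5534)·0.48 = 0.10.

μ = 0.10, σ = 0.48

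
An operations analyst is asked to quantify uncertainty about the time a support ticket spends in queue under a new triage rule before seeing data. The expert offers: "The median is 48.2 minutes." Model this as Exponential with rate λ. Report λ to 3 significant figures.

λ ≈ 0.0144

Exponential median = ln 2 / λ, so λ = ln 2 / 48.2 = 0.0144.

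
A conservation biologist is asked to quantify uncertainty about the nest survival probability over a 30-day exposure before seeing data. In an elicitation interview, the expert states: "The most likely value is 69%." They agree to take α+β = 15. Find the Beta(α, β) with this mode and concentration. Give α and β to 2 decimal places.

For α,β > 1 the Beta mode is (α−1)/(α+β−2). With α+β = 15, the mode is (α−1)/13.
Set (α−1)/13 = 0.69 → α = 1 + 0.69·13 = 9.97.
β = 15 − α = 5.03.

α = 9.97, β = 5.03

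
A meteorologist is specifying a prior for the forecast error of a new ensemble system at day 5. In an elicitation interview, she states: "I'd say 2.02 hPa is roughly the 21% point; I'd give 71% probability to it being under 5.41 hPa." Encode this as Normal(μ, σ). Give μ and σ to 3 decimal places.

For Normal(μ,σ), the p-quantile is μ + z_p·σ. Here z_{0.21} = -0.8064, z_{0.71} = 0.5534.
So 2.02 = μ − 0.8064σ and 5.41 = μ + 0.5534σ.
Subtracting: σ = (5.41 − 2.02)/(0.5534 − (-0.8064)) = 2.493.
Then μ = 2.02 − (-0.8064)·2.493 = 4.030.

μ = 4.030, σ = 2.493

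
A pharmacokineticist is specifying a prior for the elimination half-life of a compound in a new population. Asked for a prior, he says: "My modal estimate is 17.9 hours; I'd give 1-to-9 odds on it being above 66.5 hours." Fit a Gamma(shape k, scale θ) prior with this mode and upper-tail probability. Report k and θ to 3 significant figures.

Gamma(k,θ) with k>1 has mode (k−1)θ, so θ = 17.9/(k−1).
Need P(X < 66.5) = 0.9 with θ tied to k this way. Start at k = 2, θ = 17.9: P(X<66.5) ≈ 0.885.
Too low — raise k to concentrate. Iterating converges to k ≈ 2.08.
Then θ = 17.9/(2.08−1) ≈ 16.6.

k ≈ 2.08, θ ≈ 16.6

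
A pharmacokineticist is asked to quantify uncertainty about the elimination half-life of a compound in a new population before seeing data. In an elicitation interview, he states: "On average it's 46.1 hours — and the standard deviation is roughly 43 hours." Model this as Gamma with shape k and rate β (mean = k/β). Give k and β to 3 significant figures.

For Gamma(k, rate β): mean = k/β, variance = k/β², so CV = 1/√k.
CV = SD/mean = 43/46.1 = 0.9328, hence k = 1/CV² = 1.15.
Then β = k/mean = 1.15/46.1 = 0.0249.

k ≈ 1.15, β ≈ 0.0249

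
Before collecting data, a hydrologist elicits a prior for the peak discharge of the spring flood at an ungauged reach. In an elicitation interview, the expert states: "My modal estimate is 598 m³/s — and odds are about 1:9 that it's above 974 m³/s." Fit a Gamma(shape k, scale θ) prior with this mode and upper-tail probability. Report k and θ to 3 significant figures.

k ≈ 8.91, θ ≈ 75.6

Gamma(k,θ) with k>1 has mode (k−1)θ, so θ = 598/(k−1).
Need P(X < 974) = 0.9 with θ tied to k this way. Start at k = 2, θ = 598: P(X<974) ≈ 0.484.
Too low — raise k to concentrate. Iterating converges to k ≈ 8.91.
Then θ = 598/(8.91−1) ≈ 75.6.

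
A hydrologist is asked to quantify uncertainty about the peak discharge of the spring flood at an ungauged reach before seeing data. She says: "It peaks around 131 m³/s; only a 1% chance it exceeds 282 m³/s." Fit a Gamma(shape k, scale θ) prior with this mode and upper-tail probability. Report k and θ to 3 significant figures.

Gamma(k,θ) with k>1 has mode (k−1)θ, so θ = 131/(k−1).
Need P(X < 282) = 0.99 with θ tied to k this way. Start at k = 2, θ = 131: P(X<282) ≈ 0.634.
Too low — raise k to concentrate. Iterating converges to k ≈ 9.24.
Then θ = 131/(9.24−1) ≈ 15.9.

k ≈ 9.24, θ ≈ 15.9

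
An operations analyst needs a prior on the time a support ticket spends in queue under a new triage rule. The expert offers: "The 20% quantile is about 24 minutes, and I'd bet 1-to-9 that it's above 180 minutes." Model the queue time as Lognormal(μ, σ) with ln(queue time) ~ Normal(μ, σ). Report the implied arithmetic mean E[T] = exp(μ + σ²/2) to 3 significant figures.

If T ~ Lognormal(μ,σ) then ln T ~ Normal(μ,σ), so the p-quantile of ln T is μ + z_p·σ.
ln(24) = 3.178 and ln(180) = 5.193; z_{0.2} = -0.8416, z_{0.9} = 1.282.
σ = (5.193 − 3.178)/(1.282 − (-0.8416)) = 0.949.
μ = 3.178 − (-0.8416)·0.949 = 3.977.
E[T] = exp(μ + σ²/2) = exp(3.977 + 0.4503) = 83.7 minutes.

E[T] ≈ 83.7 minutes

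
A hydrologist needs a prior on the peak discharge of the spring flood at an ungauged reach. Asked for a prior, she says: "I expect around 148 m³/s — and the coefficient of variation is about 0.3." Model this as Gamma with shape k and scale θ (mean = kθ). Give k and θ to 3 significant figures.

For Gamma(k, scale θ): mean = kθ, variance = kθ², so CV = 1/√k.
CV = 0.3, hence k = 1/CV² = 11.1.
Then θ = mean/k = 148/11.1 = 13.3.

k ≈ 11.1, θ ≈ 13.3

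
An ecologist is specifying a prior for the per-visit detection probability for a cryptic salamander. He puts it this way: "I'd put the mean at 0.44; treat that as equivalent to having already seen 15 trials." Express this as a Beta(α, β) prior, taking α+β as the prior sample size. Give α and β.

α = 6.6, β = 8.4

Under the effective-sample-size interpretation, Beta(α, β) has prior mean α/(α+β) and prior sample size α+β.
So α+β = 15 and α/(α+β) = 0.44, giving α = 0.44·15 = 6.6 and β = 15 − 6.6 = 8.4.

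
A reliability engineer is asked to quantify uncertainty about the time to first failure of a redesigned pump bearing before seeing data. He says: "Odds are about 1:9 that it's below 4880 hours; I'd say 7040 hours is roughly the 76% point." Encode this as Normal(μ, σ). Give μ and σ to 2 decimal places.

μ = 6272.53, σ = 1086.60

For Normal(μ,σ), the p-quantile is μ + z_p·σ. Here z_{0.1} = -1.282, z_{0.76} = 0.7063.
So 4880 = μ − 1.282σ and 7040 = μ + 0.7063σ.
Subtracting: σ = (7040 − 4880)/(0.7063 − (-1.282)) = 1086.60.
Then μ = 4880 − (-1.282)·1086.60 = 6272.53.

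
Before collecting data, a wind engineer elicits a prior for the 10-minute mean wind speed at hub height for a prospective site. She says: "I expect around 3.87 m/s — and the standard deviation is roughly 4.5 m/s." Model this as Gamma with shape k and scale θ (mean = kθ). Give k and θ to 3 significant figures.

k ≈ 0.74, θ ≈ 5.23

For Gamma(k, scale θ): mean = kθ, variance = kθ², so CV = 1/√k.
CV = SD/mean = 4.5/3.87 = 1.163, hence k = 1/CV² = 0.74.
Then θ = mean/k = 3.87/0.74 = 5.23.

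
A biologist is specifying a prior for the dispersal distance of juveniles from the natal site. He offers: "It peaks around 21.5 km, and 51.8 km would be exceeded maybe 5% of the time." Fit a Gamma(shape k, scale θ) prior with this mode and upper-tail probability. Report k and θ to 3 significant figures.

Gamma(k,θ) with k>1 has mode (k−1)θ, so θ = 21.5/(k−1).
Need P(X < 51.8) = 0.95 with θ tied to k this way. Start at k = 2, θ = 21.5: P(X<51.8) ≈ 0.694.
Too low — raise k to concentrate. Iterating converges to k ≈ 4.53.
Then θ = 21.5/(4.53−1) ≈ 6.1.

k ≈ 4.53, θ ≈ 6.1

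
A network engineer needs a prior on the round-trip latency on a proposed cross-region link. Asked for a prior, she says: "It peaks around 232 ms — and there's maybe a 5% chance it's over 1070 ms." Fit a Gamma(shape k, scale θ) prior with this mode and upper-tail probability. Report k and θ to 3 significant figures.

Gamma(k,θ) with k>1 has mode (k−1)θ, so θ = 232/(k−1).
Need P(X < 1070) = 0.95 with θ tied to k this way. Start at k = 2, θ = 232: P(X<1070) ≈ 0.944.
Too low — raise k to concentrate. Iterating converges to k ≈ 2.04.
Then θ = 232/(2.04−1) ≈ 222.

k ≈ 2.04, θ ≈ 222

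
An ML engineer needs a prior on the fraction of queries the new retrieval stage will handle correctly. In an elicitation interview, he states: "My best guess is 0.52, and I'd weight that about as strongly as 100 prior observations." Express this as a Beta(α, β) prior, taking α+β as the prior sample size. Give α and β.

Under the effective-sample-size interpretation, Beta(α, β) has prior mean α/(α+β) and prior sample size α+β.
So α+β = 100 and α/(α+β) = 0.52, giving α = 0.52·100 = 52 and β = 100 − 52 = 48.

α = 52, β = 48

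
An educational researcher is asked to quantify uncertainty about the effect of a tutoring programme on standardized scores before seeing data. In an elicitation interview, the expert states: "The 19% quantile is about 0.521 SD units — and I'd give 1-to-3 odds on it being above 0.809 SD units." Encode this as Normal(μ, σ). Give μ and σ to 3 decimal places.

μ = 0.684, σ = 0.186

The p-quantile of Normal(μ,σ) is μ + z_p·σ, with z_{0.19} = -0.8779 and z_{0.75} = 0.6745.
Eliminate σ: μ = (z₂·x₁ − z₁·x₂)/(z₂ − z₁) = (0.6745·0.521 − (-0.8779)·0.809)/1.552 = 0.684.
Then σ = (x₂ − x₁)/(z₂ − z₁) = (0.809 − 0.521)/1.552 = 0.186.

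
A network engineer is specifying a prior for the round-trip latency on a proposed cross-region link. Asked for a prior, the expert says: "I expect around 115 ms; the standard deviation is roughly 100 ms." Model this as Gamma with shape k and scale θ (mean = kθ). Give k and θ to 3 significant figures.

For Gamma(k, scale θ): mean = kθ, variance = kθ², so CV = 1/√k.
CV = SD/mean = 100/115 = 0.8696, hence k = 1/CV² = 1.32.
Then θ = mean/k = 115/1.32 = 87.

k ≈ 1.32, θ ≈ 87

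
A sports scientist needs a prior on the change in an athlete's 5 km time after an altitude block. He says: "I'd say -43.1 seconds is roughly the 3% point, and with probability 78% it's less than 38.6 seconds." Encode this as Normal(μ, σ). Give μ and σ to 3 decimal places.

The p-quantile of Normal(μ,σ) is μ + z_p·σ, with z_{0.03} = -1.881 and z_{0.78} = 0.7722.
Eliminate σ: μ = (z₂·x₁ − z₁·x₂)/(z₂ − z₁) = (0.7722·-43.1 − (-1.881)·38.6)/2.653 = 14.820.
Then σ = (x₂ − x₁)/(z₂ − z₁) = (38.6 − -43.1)/2.653 = 30.795.

μ = 14.820, σ = 30.795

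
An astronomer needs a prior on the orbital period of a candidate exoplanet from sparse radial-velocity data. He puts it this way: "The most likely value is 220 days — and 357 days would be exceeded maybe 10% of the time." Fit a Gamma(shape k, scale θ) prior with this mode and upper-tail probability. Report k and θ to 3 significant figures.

Gamma(k,θ) with k>1 has mode (k−1)θ, so θ = 220/(k−1).
Need P(X < 357) = 0.9 with θ tied to k this way. Start at k = 2, θ = 220: P(X<357) ≈ 0.482.
Too low — raise k to concentrate. Iterating converges to k ≈ 9.03.
Then θ = 220/(9.03−1) ≈ 27.4.

k ≈ 9.03, θ ≈ 27.4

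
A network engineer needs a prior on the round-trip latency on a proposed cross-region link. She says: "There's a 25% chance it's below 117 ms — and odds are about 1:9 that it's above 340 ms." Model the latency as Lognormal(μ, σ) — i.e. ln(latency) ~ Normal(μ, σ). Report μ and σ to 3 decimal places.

μ ≈ 5.130, σ ≈ 0.545

If T ~ Lognormal(μ,σ) then ln T ~ Normal(μ,σ), so the p-quantile of ln T is μ + z_p·σ.
ln(117) = 4.762 and ln(340) = 5.829; z_{0.25} = -0.6745, z_{0.9} = 1.282.
σ = (5.829 − 4.762)/(1.282 − (-0.6745)) = 0.545.
μ = 4.762 − (-0.6745)·0.545 = 5.130.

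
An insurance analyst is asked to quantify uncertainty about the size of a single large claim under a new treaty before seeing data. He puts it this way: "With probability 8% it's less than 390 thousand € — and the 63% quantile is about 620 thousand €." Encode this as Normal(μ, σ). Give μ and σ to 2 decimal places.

The p-quantile of Normal(μ,σ) is μ + z_p·σ, with z_{0.08} = -1.405 and z_{0.63} = 0.3319.
Eliminate σ: μ = (z₂·x₁ − z₁·x₂)/(z₂ − z₁) = (0.3319·390 − (-1.405)·620)/1.737 = 576.06.
Then σ = (x₂ − x₁)/(z₂ − z₁) = (620 − 390)/1.737 = 132.42.

μ = 576.06, σ = 132.42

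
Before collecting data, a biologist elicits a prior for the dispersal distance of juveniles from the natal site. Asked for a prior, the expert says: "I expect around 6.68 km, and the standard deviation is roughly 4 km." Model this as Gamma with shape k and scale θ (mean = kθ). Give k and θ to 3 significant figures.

For Gamma(k, scale θ): mean = kθ, variance = kθ², so CV = 1/√k.
CV = SD/mean = 4/6.68 = 0.5988, hence k = 1/CV² = 2.79.
Then θ = mean/k = 6.68/2.79 = 2.4.

k ≈ 2.79, θ ≈ 2.4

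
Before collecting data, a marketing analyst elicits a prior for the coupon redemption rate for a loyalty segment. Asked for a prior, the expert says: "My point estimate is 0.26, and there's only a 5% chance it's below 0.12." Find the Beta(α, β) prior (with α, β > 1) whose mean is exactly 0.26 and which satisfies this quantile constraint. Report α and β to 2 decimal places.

α ≈ 5.45, β ≈ 15.52

With mean 0.26 fixed, write α = 0.26s, β = 0.74s where s = α+β.
Need P(θ < 0.12) = 0.05 under Beta(0.26s, 0.74s). Normal approximation: (q−m)/√(m(1−m)/s) ≈ z_{0.05} = -1.64, so s ≈ 0.26·0.74·(-1.64)²/(0.12−0.26)² = 26.6.
At s = 26.6: P(θ<0.12) ≈ 0.030. Adjusting to match 0.05 gives s ≈ 20.97.
So α = 0.26·20.97 ≈ 5.45, β = 0.74·20.97 ≈ 15.52.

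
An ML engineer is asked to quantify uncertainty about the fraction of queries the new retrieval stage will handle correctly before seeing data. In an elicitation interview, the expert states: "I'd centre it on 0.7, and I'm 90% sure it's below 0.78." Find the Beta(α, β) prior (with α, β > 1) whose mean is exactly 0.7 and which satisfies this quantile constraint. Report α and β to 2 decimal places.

With mean 0.7 fixed, write α = 0.7s, β = 0.3s where s = α+β.
Need P(θ < 0.78) = 0.9 under Beta(0.7s, 0.3s). Normal approximation: (q−m)/√(m(1−m)/s) ≈ z_{0.9} = 1.28, so s ≈ 0.7·0.3·(1.28)²/(0.78−0.7)² = 53.9.
At s = 53.9: P(θ<0.78) ≈ 0.906. Adjusting to match 0.9 gives s ≈ 51.08.
So α = 0.7·51.08 ≈ 35.76, β = 0.3·51.08 ≈ 15.32.

α ≈ 35.76, β ≈ 15.32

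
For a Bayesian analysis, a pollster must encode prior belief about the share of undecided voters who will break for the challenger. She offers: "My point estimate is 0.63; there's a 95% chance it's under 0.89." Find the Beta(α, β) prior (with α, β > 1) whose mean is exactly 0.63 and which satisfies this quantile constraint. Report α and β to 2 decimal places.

α ≈ 4.29, β ≈ 2.52

With mean 0.63 fixed, write α = 0.63s, β = 0.37s where s = α+β.
Need P(θ < 0.89) = 0.95 under Beta(0.63s, 0.37s). Normal approximation: (q−m)/√(m(1−m)/s) ≈ z_{0.95} = 1.64, so s ≈ 0.63·0.37·(1.64)²/(0.89−0.63)² = 9.3.
At s = 9.3: P(θ<0.89) ≈ 0.975. Adjusting to match 0.95 gives s ≈ 6.82.
So α = 0.63·6.82 ≈ 4.29, β = 0.37·6.82 ≈ 2.52.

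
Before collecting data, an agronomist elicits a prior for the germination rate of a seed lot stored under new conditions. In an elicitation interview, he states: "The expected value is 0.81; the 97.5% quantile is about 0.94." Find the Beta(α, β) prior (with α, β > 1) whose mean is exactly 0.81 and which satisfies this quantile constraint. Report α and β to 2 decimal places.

With mean 0.81 fixed, write α = 0.81s, β = 0.19s where s = α+β.
Need P(θ < 0.94) = 0.975 under Beta(0.81s, 0.19s). Normal approximation: (q−m)/√(m(1−m)/s) ≈ z_{0.975} = 1.96, so s ≈ 0.81·0.19·(1.96)²/(0.94−0.81)² = 35.0.
At s = 35.0: P(θ<0.94) ≈ 0.994. Adjusting to match 0.975 gives s ≈ 22.38.
So α = 0.81·22.38 ≈ 18.13, β = 0.19·22.38 ≈ 4.25.

α ≈ 18.13, β ≈ 4.25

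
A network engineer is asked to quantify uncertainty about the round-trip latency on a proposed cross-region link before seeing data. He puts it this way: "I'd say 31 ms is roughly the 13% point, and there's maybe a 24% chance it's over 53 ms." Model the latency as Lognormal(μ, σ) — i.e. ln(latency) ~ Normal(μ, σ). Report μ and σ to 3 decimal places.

If T ~ Lognormal(μ,σ) then ln T ~ Normal(μ,σ), so the p-quantile of ln T is μ + z_p·σ.
ln(31) = 3.434 and ln(53) = 3.97; z_{0.13} = -1.126, z_{0.76} = 0.7063.
σ = (3.97 − 3.434)/(0.7063 − (-1.126)) = 0.293.
μ = 3.434 − (-1.126)·0.293 = 3.764.

μ ≈ 3.764, σ ≈ 0.293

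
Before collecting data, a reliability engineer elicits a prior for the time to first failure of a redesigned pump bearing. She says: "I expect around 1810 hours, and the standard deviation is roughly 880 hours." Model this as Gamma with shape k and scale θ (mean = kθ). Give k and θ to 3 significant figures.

For Gamma(k, scale θ): mean = kθ, variance = kθ², so CV = 1/√k.
CV = SD/mean = 880/1810 = 0.4862, hence k = 1/CV² = 4.23.
Then θ = mean/k = 1810/4.23 = 428.

k ≈ 4.23, θ ≈ 428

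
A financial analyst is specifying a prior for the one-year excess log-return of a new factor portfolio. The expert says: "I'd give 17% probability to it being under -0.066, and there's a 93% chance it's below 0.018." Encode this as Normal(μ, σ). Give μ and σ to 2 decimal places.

μ = -0.03, σ = 0.03

For Normal(μ,σ), the p-quantile is μ + z_p·σ. Here z_{0.17} = -0.9542, z_{0.93} = 1.476.
So -0.066 = μ − 0.9542σ and 0.018 = μ + 1.476σ.
Subtracting: σ = (0.018 − -0.066)/(1.476 − (-0.9542)) = 0.03.
Then μ = -0.066 − (-0.9542)·0.03 = -0.03.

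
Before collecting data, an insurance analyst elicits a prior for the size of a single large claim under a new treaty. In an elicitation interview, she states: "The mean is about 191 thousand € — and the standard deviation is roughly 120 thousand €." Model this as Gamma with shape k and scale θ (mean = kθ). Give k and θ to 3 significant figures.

For Gamma(k, scale θ): mean = kθ, variance = kθ², so CV = 1/√k.
CV = SD/mean = 120/191 = 0.6283, hence k = 1/CV² = 2.53.
Then θ = mean/k = 191/2.53 = 75.4.

k ≈ 2.53, θ ≈ 75.4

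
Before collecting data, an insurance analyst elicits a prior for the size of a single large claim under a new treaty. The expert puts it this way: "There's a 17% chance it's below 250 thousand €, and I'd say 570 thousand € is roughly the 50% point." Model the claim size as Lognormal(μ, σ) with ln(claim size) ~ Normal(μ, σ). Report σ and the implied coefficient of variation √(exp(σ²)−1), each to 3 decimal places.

If T ~ Lognormal(μ,σ) then ln T ~ Normal(μ,σ), so the p-quantile of ln T is μ + z_p·σ.
ln(250) = 5.521 and ln(570) = 6.346; z_{0.17} = -0.9542, z_{0.5} = 0.
σ = (6.346 − 5.521)/(0 − (-0.9542)) = 0.864.
μ = 5.521 − (-0.9542)·0.864 = 6.346.
CV = √(exp(σ²)−1) = √(exp(0.7461)−1) = 1.053.

σ ≈ 0.864, CV ≈ 1.053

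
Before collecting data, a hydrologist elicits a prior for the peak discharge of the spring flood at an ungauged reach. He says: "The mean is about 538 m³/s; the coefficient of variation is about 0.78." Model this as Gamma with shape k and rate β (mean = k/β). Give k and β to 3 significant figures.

For Gamma(k, rate β): mean = k/β, variance = k/β², so CV = 1/√k.
CV = 0.78, hence k = 1/CV² = 1.64.
Then β = k/mean = 1.64/538 = 0.00306.

k ≈ 1.64, β ≈ 0.00306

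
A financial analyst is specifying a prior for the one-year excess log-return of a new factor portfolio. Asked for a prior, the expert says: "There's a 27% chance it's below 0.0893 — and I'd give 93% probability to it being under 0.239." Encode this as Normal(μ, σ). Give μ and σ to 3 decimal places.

For Normal(μ,σ), the p-quantile is μ + z_p·σ. Here z_{0.27} = -0.6128, z_{0.93} = 1.476.
So 0.0893 = μ − 0.6128σ and 0.239 = μ + 1.476σ.
Subtracting: σ = (0.239 − 0.0893)/(1.476 − (-0.6128)) = 0.072.
Then μ = 0.0893 − (-0.6128)·0.072 = 0.133.

μ = 0.133, σ = 0.072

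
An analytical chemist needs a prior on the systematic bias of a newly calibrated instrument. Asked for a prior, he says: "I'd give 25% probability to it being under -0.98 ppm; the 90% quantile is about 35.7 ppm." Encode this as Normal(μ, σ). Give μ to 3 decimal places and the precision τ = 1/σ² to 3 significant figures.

The p-quantile of Normal(μ,σ) is μ + z_p·σ, with z_{0.25} = -0.6745 and z_{0.9} = 1.282.
Eliminate σ: μ = (z₂·x₁ − z₁·x₂)/(z₂ − z₁) = (1.282·-0.98 − (-0.6745)·35.7)/1.956 = 11.668.
Then σ = (x₂ − x₁)/(z₂ − z₁) = (35.7 − -0.98)/1.956 = 18.752.
Precision τ = 1/σ² = 1/18.75² = 0.00284.

μ = 11.668, τ = 0.00284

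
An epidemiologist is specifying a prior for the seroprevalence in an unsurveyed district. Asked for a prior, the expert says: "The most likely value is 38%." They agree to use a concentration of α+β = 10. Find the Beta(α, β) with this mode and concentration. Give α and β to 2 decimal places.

α = 4.04, β = 5.96

For α,β > 1 the Beta mode is (α−1)/(α+β−2). With α+β = 10, the mode is (α−1)/8.
Set (α−1)/8 = 0.38 → α = 1 + 0.38·8 = 4.04.
β = 10 − α = 5.96.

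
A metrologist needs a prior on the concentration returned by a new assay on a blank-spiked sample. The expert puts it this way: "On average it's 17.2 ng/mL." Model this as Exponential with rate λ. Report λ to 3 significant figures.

λ ≈ 0.0581

Exponential mean = 1/λ, so λ = 1/17.2 = 0.0581.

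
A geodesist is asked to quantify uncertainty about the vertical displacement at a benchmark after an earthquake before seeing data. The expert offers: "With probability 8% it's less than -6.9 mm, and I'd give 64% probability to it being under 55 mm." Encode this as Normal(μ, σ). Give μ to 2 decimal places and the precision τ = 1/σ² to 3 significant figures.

μ = 42.42, τ = 0.000812

For Normal(μ,σ), the p-quantile is μ + z_p·σ. Here z_{0.08} = -1.405, z_{0.64} = 0.3585.
So -6.9 = μ − 1.405σ and 55 = μ + 0.3585σ.
Subtracting: σ = (55 − -6.9)/(0.3585 − (-1.405)) = 35.10.
Then μ = -6.9 − (-1.405)·35.10 = 42.42.
Precision τ = 1/σ² = 1/35.1² = 0.000812.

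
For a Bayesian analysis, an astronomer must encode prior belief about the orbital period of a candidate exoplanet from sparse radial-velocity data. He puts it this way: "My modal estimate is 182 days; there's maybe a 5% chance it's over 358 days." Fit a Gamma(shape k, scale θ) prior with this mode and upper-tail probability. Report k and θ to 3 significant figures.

Gamma(k,θ) with k>1 has mode (k−1)θ, so θ = 182/(k−1).
Need P(X < 358) = 0.95 with θ tied to k this way. Start at k = 2, θ = 182: P(X<358) ≈ 0.585.
Too low — raise k to concentrate. Iterating converges to k ≈ 7.06.
Then θ = 182/(7.06−1) ≈ 30.

k ≈ 7.06, θ ≈ 30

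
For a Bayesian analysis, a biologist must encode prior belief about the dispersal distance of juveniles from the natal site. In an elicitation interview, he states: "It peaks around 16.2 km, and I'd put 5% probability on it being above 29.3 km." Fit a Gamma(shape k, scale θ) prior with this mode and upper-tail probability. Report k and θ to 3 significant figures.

Gamma(k,θ) with k>1 has mode (k−1)θ, so θ = 16.2/(k−1).
Need P(X < 29.3) = 0.95 with θ tied to k this way. Start at k = 2, θ = 16.2: P(X<29.3) ≈ 0.540.
Too low — raise k to concentrate. Iterating converges to k ≈ 8.93.
Then θ = 16.2/(8.93−1) ≈ 2.04.

k ≈ 8.93, θ ≈ 2.04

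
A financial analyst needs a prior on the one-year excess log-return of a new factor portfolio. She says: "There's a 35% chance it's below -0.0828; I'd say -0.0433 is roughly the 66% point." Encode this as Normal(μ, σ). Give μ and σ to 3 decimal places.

For Normal(μ,σ), the p-quantile is μ + z_p·σ. Here z_{0.35} = -0.3853, z_{0.66} = 0.4125.
So -0.0828 = μ − 0.3853σ and -0.0433 = μ + 0.4125σ.
Subtracting: σ = (-0.0433 − -0.0828)/(0.4125 − (-0.3853)) = 0.050.
Then μ = -0.0828 − (-0.3853)·0.050 = -0.064.

μ = -0.064, σ = 0.050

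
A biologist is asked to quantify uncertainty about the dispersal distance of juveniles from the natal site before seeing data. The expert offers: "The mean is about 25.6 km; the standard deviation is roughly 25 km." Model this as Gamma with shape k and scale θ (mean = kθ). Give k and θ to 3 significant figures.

k ≈ 1.05, θ ≈ 24.4

For Gamma(k, scale θ): mean = kθ, variance = kθ², so CV = 1/√k.
CV = SD/mean = 25/25.6 = 0.9766, hence k = 1/CV² = 1.05.
Then θ = mean/k = 25.6/1.05 = 24.4.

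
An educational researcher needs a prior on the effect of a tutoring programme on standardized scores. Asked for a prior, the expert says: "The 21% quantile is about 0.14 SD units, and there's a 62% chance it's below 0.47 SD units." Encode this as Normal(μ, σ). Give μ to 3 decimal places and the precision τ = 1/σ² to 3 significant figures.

μ = 0.379, τ = 11.4

The p-quantile of Normal(μ,σ) is μ + z_p·σ, with z_{0.21} = -0.8064 and z_{0.62} = 0.3055.
Eliminate σ: μ = (z₂·x₁ − z₁·x₂)/(z₂ − z₁) = (0.3055·0.14 − (-0.8064)·0.47)/1.112 = 0.379.
Then σ = (x₂ − x₁)/(z₂ − z₁) = (0.47 − 0.14)/1.112 = 0.297.
Precision τ = 1/σ² = 1/0.2968² = 11.4.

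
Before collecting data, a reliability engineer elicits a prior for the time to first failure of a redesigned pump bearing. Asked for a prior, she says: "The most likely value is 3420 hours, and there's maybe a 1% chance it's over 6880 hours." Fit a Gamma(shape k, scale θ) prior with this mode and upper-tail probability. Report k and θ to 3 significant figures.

Gamma(k,θ) with k>1 has mode (k−1)θ, so θ = 3420/(k−1).
Need P(X < 6880) = 0.99 with θ tied to k this way. Start at k = 2, θ = 3420: P(X<6880) ≈ 0.597.
Too low — raise k to concentrate. Iterating converges to k ≈ 11.
Then θ = 3420/(11−1) ≈ 341.

k ≈ 11, θ ≈ 341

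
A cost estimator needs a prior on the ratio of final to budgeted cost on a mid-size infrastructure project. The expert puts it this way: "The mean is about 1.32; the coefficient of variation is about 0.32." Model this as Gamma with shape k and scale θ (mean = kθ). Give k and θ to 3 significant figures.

For Gamma(k, scale θ): mean = kθ, variance = kθ², so CV = 1/√k.
CV = 0.32, hence k = 1/CV² = 9.77.
Then θ = mean/k = 1.32/9.77 = 0.135.

k ≈ 9.77, θ ≈ 0.135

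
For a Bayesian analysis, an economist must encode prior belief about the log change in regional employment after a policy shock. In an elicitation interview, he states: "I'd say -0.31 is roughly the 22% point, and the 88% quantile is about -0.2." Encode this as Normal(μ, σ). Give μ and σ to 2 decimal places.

The p-quantile of Normal(μ,σ) is μ + z_p·σ, with z_{0.22} = -0.7722 and z_{0.88} = 1.175.
Eliminate σ: μ = (z₂·x₁ − z₁·x₂)/(z₂ − z₁) = (1.175·-0.31 − (-0.7722)·-0.2)/1.947 = -0.27.
Then σ = (x₂ − x₁)/(z₂ − z₁) = (-0.2 − -0.31)/1.947 = 0.06.

μ = -0.27, σ = 0.06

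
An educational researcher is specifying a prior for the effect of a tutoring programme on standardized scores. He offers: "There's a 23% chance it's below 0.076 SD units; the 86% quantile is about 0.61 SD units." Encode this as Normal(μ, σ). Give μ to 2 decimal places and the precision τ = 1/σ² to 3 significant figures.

μ = 0.29, τ = 11.6

For Normal(μ,σ), the p-quantile is μ + z_p·σ. Here z_{0.23} = -0.7388, z_{0.86} = 1.08.
So 0.076 = μ − 0.7388σ and 0.61 = μ + 1.08σ.
Subtracting: σ = (0.61 − 0.076)/(1.08 − (-0.7388)) = 0.29.
Then μ = 0.076 − (-0.7388)·0.29 = 0.29.
Precision τ = 1/σ² = 1/0.2935² = 11.6.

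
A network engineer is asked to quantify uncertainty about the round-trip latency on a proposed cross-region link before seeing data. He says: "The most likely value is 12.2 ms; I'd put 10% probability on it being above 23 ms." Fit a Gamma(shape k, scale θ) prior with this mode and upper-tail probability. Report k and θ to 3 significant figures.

Gamma(k,θ) with k>1 has mode (k−1)θ, so θ = 12.2/(k−1).
Need P(X < 23) = 0.9 with θ tied to k this way. Start at k = 2, θ = 12.2: P(X<23) ≈ 0.562.
Too low — raise k to concentrate. Iterating converges to k ≈ 5.75.
Then θ = 12.2/(5.75−1) ≈ 2.57.

k ≈ 5.75, θ ≈ 2.57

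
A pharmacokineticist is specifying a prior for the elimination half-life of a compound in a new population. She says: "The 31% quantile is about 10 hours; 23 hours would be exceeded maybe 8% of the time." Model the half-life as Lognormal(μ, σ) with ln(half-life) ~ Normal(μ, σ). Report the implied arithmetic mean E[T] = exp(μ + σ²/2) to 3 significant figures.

If T ~ Lognormal(μ,σ) then ln T ~ Normal(μ,σ), so the p-quantile of ln T is μ + z_p·σ.
ln(10) = 2.303 and ln(23) = 3.135; z_{0.31} = -0.4959, z_{0.92} = 1.405.
σ = (3.135 − 2.303)/(1.405 − (-0.4959)) = 0.438.
μ = 2.303 − (-0.4959)·0.438 = 2.520.
E[T] = exp(μ + σ²/2) = exp(2.520 + 0.0960) = 13.7 hours.

E[T] ≈ 13.7 hours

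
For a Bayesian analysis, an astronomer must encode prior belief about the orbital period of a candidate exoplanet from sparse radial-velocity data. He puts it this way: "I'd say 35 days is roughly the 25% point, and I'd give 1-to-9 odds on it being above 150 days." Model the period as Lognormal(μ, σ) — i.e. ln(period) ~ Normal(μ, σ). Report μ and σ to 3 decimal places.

If T ~ Lognormal(μ,σ) then ln T ~ Normal(μ,σ), so the p-quantile of ln T is μ + z_p·σ.
ln(35) = 3.555 and ln(150) = 5.011; z_{0.25} = -0.6745, z_{0.9} = 1.282.
σ = (5.011 − 3.555)/(1.282 − (-0.6745)) = 0.744.
μ = 3.555 − (-0.6745)·0.744 = 4.057.

μ ≈ 4.057, σ ≈ 0.744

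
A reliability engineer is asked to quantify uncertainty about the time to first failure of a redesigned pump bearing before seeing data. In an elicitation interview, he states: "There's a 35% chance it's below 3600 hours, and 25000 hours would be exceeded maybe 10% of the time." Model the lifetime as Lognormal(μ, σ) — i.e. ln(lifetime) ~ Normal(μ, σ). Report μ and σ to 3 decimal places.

If T ~ Lognormal(μ,σ) then ln T ~ Normal(μ,σ), so the p-quantile of ln T is μ + z_p·σ.
ln(3600) = 8.189 and ln(25000) = 10.13; z_{0.35} = -0.3853, z_{0.9} = 1.282.
σ = (10.13 − 8.189)/(1.282 − (-0.3853)) = 1.163.
μ = 8.189 − (-0.3853)·1.163 = 8.637.

μ ≈ 8.637, σ ≈ 1.163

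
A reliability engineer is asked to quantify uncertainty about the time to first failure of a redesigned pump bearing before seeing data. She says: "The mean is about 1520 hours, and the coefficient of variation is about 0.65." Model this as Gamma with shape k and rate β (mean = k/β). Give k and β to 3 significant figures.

k ≈ 2.37, β ≈ 0.00156

For Gamma(k, rate β): mean = k/β, variance = k/β², so CV = 1/√k.
CV = 0.65, hence k = 1/CV² = 2.37.
Then β = k/mean = 2.37/1520 = 0.00156.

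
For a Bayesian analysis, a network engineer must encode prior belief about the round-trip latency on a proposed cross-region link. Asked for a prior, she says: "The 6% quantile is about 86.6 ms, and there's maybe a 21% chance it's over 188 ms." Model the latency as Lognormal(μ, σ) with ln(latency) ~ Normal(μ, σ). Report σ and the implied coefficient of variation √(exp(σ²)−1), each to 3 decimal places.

σ ≈ 0.328, CV ≈ 0.337

If T ~ Lognormal(μ,σ) then ln T ~ Normal(μ,σ), so the p-quantile of ln T is μ + z_p·σ.
ln(86.6) = 4.461 and ln(188) = 5.236; z_{0.06} = -1.555, z_{0.79} = 0.8064.
σ = (5.236 − 4.461)/(0.8064 − (-1.555)) = 0.328.
μ = 4.461 − (-1.555)·0.328 = 4.972.
CV = √(exp(σ²)−1) = √(exp(0.1078)−1) = 0.337.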